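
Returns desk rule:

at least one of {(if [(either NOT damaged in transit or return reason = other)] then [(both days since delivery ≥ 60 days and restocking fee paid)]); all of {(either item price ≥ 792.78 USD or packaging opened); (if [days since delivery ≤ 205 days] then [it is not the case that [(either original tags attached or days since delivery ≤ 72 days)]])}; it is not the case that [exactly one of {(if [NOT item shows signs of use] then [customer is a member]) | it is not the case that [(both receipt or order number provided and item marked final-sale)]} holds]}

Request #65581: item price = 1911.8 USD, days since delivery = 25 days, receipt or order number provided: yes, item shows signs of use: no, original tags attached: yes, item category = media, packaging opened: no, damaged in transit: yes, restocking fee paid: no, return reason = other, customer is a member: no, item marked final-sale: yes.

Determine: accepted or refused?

Atomic conditions:
  NOT damaged in transit: yes → false
  return reason = other: other == other is true
  days since delivery ≥ 60 days: 25 ≥ 60 is false
  restocking fee paid: no → false
  item price ≥ 792.78 USD: 1911.8 ≥ 792.78 is true
  packaging opened: no → false
  days since delivery ≤ 205 days: 25 ≤ 205 is true
  original tags attached: yes → true
  days since delivery ≤ 72 days: 25 ≤ 72 is true
  NOT item shows signs of use: no → true
  customer is a member: no → false
  receipt or order number provided: yes → true
  item marked final-sale: yes → true
Combine:
[1.1] false OR true = true
[1.2] false AND false = false
[1] true → false = false
[2.1] true OR false = true
[2.2.2.1] true OR true = true
[2.2.2] NOT true = false
[2.2] true → false = false
[2] true AND false = false
[3.1.1] true → false = false
[3.1.2.1] true AND true = true
[3.1.2] NOT true = false
[3.1] exactly-one(false, false) = false
[3] NOT false = true
[root] false OR false OR true = true
Overall: true → accepted

Accepted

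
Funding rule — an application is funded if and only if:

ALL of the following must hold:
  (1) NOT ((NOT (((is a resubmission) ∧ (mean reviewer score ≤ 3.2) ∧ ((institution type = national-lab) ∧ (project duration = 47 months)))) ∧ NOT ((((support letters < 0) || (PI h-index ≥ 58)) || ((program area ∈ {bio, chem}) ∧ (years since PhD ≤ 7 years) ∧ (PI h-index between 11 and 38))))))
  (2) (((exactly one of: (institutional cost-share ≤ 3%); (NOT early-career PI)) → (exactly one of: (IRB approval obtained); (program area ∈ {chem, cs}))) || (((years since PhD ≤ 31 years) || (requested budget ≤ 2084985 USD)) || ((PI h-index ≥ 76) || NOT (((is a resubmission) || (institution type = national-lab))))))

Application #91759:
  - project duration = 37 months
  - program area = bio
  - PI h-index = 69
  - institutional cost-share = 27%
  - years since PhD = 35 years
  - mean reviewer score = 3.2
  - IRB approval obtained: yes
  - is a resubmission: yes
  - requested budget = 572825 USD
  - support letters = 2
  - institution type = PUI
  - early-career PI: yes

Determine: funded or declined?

Atomic conditions:
  is a resubmission: yes → true
  mean reviewer score ≤ 3.2: 3.2 ≤ 3.2 is true
  institution type = national-lab: PUI == national-lab is false
  project duration = 47 months: 37 == 47 is false
  support letters < 0: 2 < 0 is false
  PI h-index ≥ 58: 69 ≥ 58 is true
  program area ∈ {bio, chem}: bio is in the set → true
  years since PhD ≤ 7 years: 35 ≤ 7 is false
  PI h-index between 11 and 38: 69 in [11, 38] is false
  institutional cost-share ≤ 3%: 27 ≤ 3 is false
  NOT early-career PI: yes → false
  IRB approval obtained: yes → true
  program area ∈ {chem, cs}: bio is not in the set → false
  years since PhD ≤ 31 years: 35 ≤ 31 is false
  requested budget ≤ 2084985 USD: 572825 ≤ 2084985 is true
  PI h-index ≥ 76: 69 ≥ 76 is false
Combine:
[1.1.1.1.3] false AND false = false
[1.1.1.1] true AND true AND false = false
[1.1.1] NOT false = true
[1.1.2.1.1] false OR true = true
[1.1.2.1.2] true AND false AND false = false
[1.1.2.1] true OR false = true
[1.1.2] NOT true = false
[1.1] true AND false = false
[1] NOT false = true
[2.1.1] exactly-one(false, false) = false
[2.1.2] exactly-one(true, false) = true
[2.1] false → true (antecedent false ⇒ implication holds) = true
[2.2.1] false OR true = true
[2.2.2.2.1] true OR false = true
[2.2.2.2] NOT true = false
[2.2.2] false OR false = false
[2.2] true OR false = true
[2] true OR true = true
[root] true AND true = true
Overall: true → funded

Funded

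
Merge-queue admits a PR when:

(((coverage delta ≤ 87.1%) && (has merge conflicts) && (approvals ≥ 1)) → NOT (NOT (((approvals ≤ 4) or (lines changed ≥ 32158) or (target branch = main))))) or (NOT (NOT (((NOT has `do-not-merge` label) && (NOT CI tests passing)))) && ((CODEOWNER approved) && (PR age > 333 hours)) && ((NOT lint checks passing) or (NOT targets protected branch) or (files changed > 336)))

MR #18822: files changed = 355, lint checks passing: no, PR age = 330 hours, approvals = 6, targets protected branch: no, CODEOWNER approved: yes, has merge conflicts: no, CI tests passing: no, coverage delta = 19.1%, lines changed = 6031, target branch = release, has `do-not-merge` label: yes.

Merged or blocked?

Atomic conditions:
  coverage delta ≤ 87.1%: 19.1 ≤ 87.1 is true
  has merge conflicts: no → false
  approvals ≥ 1: 6 ≥ 1 is true
  approvals ≤ 4: 6 ≤ 4 is false
  lines changed ≥ 32158: 6031 ≥ 32158 is false
  target branch = main: release == main is false
  NOT has `do-not-merge` label: yes → false
  NOT CI tests passing: no → true
  CODEOWNER approved: yes → true
  PR age > 333 hours: 330 > 333 is false
  NOT lint checks passing: no → true
  NOT targets protected branch: no → true
  files changed > 336: 355 > 336 is true
Combine:
[1.1] true AND false AND true = false
[1.2.1.1] false OR false OR false = false
[1.2.1] NOT false = true
[1.2] NOT true = false
[1] false → false (antecedent false ⇒ implication holds) = true
[2.1.1.1] false AND true = false
[2.1.1] NOT false = true
[2.1] NOT true = false
[2.2] true AND false = false
[2.3] true OR true OR true = true
[2] false AND false AND true = false
[root] true OR false = true
Overall: true → merged

Merged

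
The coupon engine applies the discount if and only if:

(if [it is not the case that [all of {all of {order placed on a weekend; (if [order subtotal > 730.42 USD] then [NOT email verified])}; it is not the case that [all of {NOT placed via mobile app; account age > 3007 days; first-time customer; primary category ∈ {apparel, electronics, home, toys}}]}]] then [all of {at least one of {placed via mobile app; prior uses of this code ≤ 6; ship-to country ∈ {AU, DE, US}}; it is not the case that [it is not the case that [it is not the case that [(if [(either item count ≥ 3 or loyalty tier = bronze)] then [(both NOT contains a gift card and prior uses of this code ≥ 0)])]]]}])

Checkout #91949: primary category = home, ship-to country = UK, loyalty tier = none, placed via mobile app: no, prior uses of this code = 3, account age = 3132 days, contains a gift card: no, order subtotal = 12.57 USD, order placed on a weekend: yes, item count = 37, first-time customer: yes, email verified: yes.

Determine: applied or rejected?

Atomic conditions:
  order placed on a weekend: yes → true
  order subtotal > 730.42 USD: 12.57 > 730.42 is false
  NOT email verified: yes → false
  NOT placed via mobile app: no → true
  account age > 3007 days: 3132 > 3007 is true
  first-time customer: yes → true
  primary category ∈ {apparel, electronics, home, toys}: home is in the set → true
  placed via mobile app: no → false
  prior uses of this code ≤ 6: 3 ≤ 6 is true
  ship-to country ∈ {AU, DE, US}: UK is not in the set → false
  item count ≥ 3: 37 ≥ 3 is true
  loyalty tier = bronze: none == bronze is false
  NOT contains a gift card: no → true
  prior uses of this code ≥ 0: 3 ≥ 0 is true
Combine:
[1.1.1.2] false → false (antecedent false ⇒ implication holds) = true
[1.1.1] true AND true = true
[1.1.2.1] true AND true AND true AND true = true
[1.1.2] NOT true = false
[1.1] true AND false = false
[1] NOT false = true
[2.1] false OR true OR false = true
[2.2.1.1.1.1] true OR false = true
[2.2.1.1.1.2] true AND true = true
[2.2.1.1.1] true → true = true
[2.2.1.1] NOT true = false
[2.2.1] NOT false = true
[2.2] NOT true = false
[2] true AND false = false
[root] true → false = false
Overall: false → rejected

Rejected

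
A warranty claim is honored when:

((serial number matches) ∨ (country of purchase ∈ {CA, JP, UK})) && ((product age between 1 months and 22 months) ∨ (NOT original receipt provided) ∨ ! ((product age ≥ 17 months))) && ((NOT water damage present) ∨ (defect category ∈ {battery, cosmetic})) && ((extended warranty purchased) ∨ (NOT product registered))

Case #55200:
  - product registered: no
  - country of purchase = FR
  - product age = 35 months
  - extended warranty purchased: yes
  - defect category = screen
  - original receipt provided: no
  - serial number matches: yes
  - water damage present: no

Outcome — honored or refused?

Honored

Atomic conditions:
  serial number matches: yes → true
  country of purchase ∈ {CA, JP, UK}: FR is not in the set → false
  product age between 1 months and 22 months: 35 in [1, 22] is false
  NOT original receipt provided: no → true
  product age ≥ 17 months: 35 ≥ 17 is true
  NOT water damage present: no → true
  defect category ∈ {battery, cosmetic}: screen is not in the set → false
  extended warranty purchased: yes → true
  NOT product registered: no → true
Combine:
[1] true OR false = true
[2.3] NOT true = false
[2] false OR true OR false = true
[3] true OR false = true
[4] true OR true = true
[root] true AND true AND true AND true = true
Overall: true → honored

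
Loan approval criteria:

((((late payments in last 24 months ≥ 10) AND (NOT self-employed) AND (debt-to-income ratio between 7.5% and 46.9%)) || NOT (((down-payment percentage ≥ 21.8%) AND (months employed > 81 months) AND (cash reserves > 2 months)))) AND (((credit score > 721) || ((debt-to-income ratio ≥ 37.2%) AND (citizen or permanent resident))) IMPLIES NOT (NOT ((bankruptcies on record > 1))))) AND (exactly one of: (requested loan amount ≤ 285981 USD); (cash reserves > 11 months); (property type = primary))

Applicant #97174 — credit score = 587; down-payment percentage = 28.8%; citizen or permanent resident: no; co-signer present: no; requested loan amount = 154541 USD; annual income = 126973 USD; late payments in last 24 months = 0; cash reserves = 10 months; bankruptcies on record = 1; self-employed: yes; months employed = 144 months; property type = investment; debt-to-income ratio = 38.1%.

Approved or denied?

Atomic conditions:
  late payments in last 24 months ≥ 10: 0 ≥ 10 is false
  NOT self-employed: yes → false
  debt-to-income ratio between 7.5% and 46.9%: 38.1 in [7.5, 46.9] is true
  down-payment percentage ≥ 21.8%: 28.8 ≥ 21.8 is true
  months employed > 81 months: 144 > 81 is true
  cash reserves > 2 months: 10 > 2 is true
  credit score > 721: 587 > 721 is false
  debt-to-income ratio ≥ 37.2%: 38.1 ≥ 37.2 is true
  citizen or permanent resident: no → false
  bankruptcies on record > 1: 1 > 1 is false
  requested loan amount ≤ 285981 USD: 154541 ≤ 285981 is true
  cash reserves > 11 months: 10 > 11 is false
  property type = primary: investment == primary is false
Combine:
[1.1.1] false AND false AND true = false
[1.1.2.1] true AND true AND true = true
[1.1.2] NOT true = false
[1.1] false OR false = false
[1.2.1.2] true AND false = false
[1.2.1] false OR false = false
[1.2.2.1] NOT false = true
[1.2.2] NOT true = false
[1.2] false → false (antecedent false ⇒ implication holds) = true
[1] false AND true = false
[2] exactly-one(true, false, false) = true
[root] false AND true = false
Overall: false → denied

Denied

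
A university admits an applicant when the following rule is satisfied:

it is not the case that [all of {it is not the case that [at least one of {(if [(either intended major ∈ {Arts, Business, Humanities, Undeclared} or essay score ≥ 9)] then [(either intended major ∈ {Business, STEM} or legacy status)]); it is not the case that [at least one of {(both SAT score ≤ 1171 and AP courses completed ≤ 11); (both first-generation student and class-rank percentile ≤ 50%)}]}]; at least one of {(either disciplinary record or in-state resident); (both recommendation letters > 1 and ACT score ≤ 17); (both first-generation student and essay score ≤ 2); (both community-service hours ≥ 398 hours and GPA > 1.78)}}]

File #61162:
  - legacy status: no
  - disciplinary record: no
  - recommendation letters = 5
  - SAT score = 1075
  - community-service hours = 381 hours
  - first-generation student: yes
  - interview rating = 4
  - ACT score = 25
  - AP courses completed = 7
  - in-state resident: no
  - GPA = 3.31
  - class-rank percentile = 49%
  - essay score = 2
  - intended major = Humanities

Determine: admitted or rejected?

Rejected

Atomic conditions:
  intended major ∈ {Arts, Business, Humanities, Undeclared}: Humanities is in the set → true
  essay score ≥ 9: 2 ≥ 9 is false
  intended major ∈ {Business, STEM}: Humanities is not in the set → false
  legacy status: no → false
  SAT score ≤ 1171: 1075 ≤ 1171 is true
  AP courses completed ≤ 11: 7 ≤ 11 is true
  first-generation student: yes → true
  class-rank percentile ≤ 50%: 49 ≤ 50 is true
  disciplinary record: no → false
  in-state resident: no → false
  recommendation letters > 1: 5 > 1 is true
  ACT score ≤ 17: 25 ≤ 17 is false
  essay score ≤ 2: 2 ≤ 2 is true
  community-service hours ≥ 398 hours: 381 ≥ 398 is false
  GPA > 1.78: 3.31 > 1.78 is true
Combine:
[1.1.1.1.1] true OR false = true
[1.1.1.1.2] false OR false = false
[1.1.1.1] true → false = false
[1.1.1.2.1.1] true AND true = true
[1.1.1.2.1.2] true AND true = true
[1.1.1.2.1] true OR true = true
[1.1.1.2] NOT true = false
[1.1.1] false OR false = false
[1.1] NOT false = true
[1.2.1] false OR false = false
[1.2.2] true AND false = false
[1.2.3] true AND true = true
[1.2.4] false AND true = false
[1.2] false OR false OR true OR false = true
[1] true AND true = true
[root] NOT true = false
Overall: false → rejected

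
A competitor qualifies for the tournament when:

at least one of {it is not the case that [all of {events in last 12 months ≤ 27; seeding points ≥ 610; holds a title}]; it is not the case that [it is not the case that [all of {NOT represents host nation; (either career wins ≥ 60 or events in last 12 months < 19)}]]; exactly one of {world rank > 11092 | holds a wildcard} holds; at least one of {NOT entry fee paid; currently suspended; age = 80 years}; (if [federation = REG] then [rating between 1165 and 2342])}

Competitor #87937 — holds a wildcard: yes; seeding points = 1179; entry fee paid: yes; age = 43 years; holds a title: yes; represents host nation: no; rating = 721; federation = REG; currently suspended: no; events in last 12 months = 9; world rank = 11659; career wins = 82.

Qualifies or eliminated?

Qualifies

Atomic conditions:
  events in last 12 months ≤ 27: 9 ≤ 27 is true
  seeding points ≥ 610: 1179 ≥ 610 is true
  holds a title: yes → true
  NOT represents host nation: no → true
  career wins ≥ 60: 82 ≥ 60 is true
  events in last 12 months < 19: 9 < 19 is true
  world rank > 11092: 11659 > 11092 is true
  holds a wildcard: yes → true
  NOT entry fee paid: yes → false
  currently suspended: no → false
  age = 80 years: 43 == 80 is false
  federation = REG: REG == REG is true
  rating between 1165 and 2342: 721 in [1165, 2342] is false
Combine:
[1.1] true AND true AND true = true
[1] NOT true = false
[2.1.1.2] true OR true = true
[2.1.1] true AND true = true
[2.1] NOT true = false
[2] NOT false = true
[3] exactly-one(true, true) = false
[4] false OR false OR false = false
[5] true → false = false
[root] false OR true OR false OR false OR false = true
Overall: true → qualifies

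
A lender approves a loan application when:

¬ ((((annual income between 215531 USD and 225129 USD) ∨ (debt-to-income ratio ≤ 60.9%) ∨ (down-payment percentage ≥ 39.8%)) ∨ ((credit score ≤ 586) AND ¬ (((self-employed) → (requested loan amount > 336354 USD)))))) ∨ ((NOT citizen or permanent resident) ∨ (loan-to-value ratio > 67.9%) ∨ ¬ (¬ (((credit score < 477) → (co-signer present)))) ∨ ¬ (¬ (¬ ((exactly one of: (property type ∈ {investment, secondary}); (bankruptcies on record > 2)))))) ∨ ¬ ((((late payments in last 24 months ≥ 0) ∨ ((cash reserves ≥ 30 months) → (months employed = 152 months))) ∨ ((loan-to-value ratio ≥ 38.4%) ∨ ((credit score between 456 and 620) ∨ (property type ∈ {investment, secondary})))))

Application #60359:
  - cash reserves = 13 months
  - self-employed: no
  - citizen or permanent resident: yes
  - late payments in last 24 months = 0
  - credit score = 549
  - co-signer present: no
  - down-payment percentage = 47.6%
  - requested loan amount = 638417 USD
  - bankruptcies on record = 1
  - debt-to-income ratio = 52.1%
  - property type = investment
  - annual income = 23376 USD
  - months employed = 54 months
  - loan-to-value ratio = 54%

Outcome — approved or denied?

Approved

Atomic conditions:
  annual income between 215531 USD and 225129 USD: 23376 in [215531, 225129] is false
  debt-to-income ratio ≤ 60.9%: 52.1 ≤ 60.9 is true
  down-payment percentage ≥ 39.8%: 47.6 ≥ 39.8 is true
  credit score ≤ 586: 549 ≤ 586 is true
  self-employed: no → false
  requested loan amount > 336354 USD: 638417 > 336354 is true
  NOT citizen or permanent resident: yes → false
  loan-to-value ratio > 67.9%: 54 > 67.9 is false
  credit score < 477: 549 < 477 is false
  co-signer present: no → false
  property type ∈ {investment, secondary}: investment is in the set → true
  bankruptcies on record > 2: 1 > 2 is false
  late payments in last 24 months ≥ 0: 0 ≥ 0 is true
  cash reserves ≥ 30 months: 13 ≥ 30 is false
  months employed = 152 months: 54 == 152 is false
  loan-to-value ratio ≥ 38.4%: 54 ≥ 38.4 is true
  credit score between 456 and 620: 549 in [456, 620] is true
Combine:
[1.1.1] false OR true OR true = true
[1.1.2.2.1] false → true (antecedent false ⇒ implication holds) = true
[1.1.2.2] NOT true = false
[1.1.2] true AND false = false
[1.1] true OR false = true
[1] NOT true = false
[2.3.1.1] false → false (antecedent false ⇒ implication holds) = true
[2.3.1] NOT true = false
[2.3] NOT false = true
[2.4.1.1.1] exactly-one(true, false) = true
[2.4.1.1] NOT true = false
[2.4.1] NOT false = true
[2.4] NOT true = false
[2] false OR false OR true OR false = true
[3.1.1.2] false → false (antecedent false ⇒ implication holds) = true
[3.1.1] true OR true = true
[3.1.2.2] true OR true = true
[3.1.2] true OR true = true
[3.1] true OR true = true
[3] NOT true = false
[root] false OR true OR false = true
Overall: true → approved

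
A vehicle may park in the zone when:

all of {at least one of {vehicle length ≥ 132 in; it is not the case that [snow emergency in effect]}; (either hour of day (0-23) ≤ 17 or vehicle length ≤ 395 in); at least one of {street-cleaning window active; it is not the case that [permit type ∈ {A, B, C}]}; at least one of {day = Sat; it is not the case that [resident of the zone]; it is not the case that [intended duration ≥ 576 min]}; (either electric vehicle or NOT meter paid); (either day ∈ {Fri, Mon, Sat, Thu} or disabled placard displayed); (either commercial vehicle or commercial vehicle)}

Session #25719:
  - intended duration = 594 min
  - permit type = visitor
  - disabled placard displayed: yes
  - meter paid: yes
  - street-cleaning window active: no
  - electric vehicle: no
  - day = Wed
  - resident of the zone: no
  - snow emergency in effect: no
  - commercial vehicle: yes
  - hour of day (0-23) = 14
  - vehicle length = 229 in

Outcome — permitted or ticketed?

Atomic conditions:
  vehicle length ≥ 132 in: 229 ≥ 132 is true
  snow emergency in effect: no → false
  hour of day (0-23) ≤ 17: 14 ≤ 17 is true
  vehicle length ≤ 395 in: 229 ≤ 395 is true
  street-cleaning window active: no → false
  permit type ∈ {A, B, C}: visitor is not in the set → false
  day = Sat: Wed == Sat is false
  resident of the zone: no → false
  intended duration ≥ 576 min: 594 ≥ 576 is true
  electric vehicle: no → false
  NOT meter paid: yes → false
  day ∈ {Fri, Mon, Sat, Thu}: Wed is not in the set → false
  disabled placard displayed: yes → true
  commercial vehicle: yes → true
Combine:
[1.2] NOT false = true
[1] true OR true = true
[2] true OR true = true
[3.2] NOT false = true
[3] false OR true = true
[4.2] NOT false = true
[4.3] NOT true = false
[4] false OR true OR false = true
[5] false OR false = false
[6] false OR true = true
[7] true OR true = true
[root] true AND true AND true AND true AND false AND true AND true = false
Overall: false → ticketed

Ticketed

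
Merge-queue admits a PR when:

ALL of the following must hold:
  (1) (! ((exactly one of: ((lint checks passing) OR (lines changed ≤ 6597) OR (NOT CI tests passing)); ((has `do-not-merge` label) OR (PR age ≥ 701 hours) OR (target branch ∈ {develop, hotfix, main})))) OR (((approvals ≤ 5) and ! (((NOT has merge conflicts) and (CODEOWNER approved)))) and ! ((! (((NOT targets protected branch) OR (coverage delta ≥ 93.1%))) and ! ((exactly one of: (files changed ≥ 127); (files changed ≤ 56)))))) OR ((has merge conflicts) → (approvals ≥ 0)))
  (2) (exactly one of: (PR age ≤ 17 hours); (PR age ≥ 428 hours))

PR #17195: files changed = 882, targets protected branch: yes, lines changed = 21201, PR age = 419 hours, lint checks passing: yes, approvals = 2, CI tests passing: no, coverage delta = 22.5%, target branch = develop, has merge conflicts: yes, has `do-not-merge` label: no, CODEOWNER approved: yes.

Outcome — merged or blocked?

Blocked

Atomic conditions:
  lint checks passing: yes → true
  lines changed ≤ 6597: 21201 ≤ 6597 is false
  NOT CI tests passing: no → true
  has `do-not-merge` label: no → false
  PR age ≥ 701 hours: 419 ≥ 701 is false
  target branch ∈ {develop, hotfix, main}: develop is in the set → true
  approvals ≤ 5: 2 ≤ 5 is true
  NOT has merge conflicts: yes → false
  CODEOWNER approved: yes → true
  NOT targets protected branch: yes → false
  coverage delta ≥ 93.1%: 22.5 ≥ 93.1 is false
  files changed ≥ 127: 882 ≥ 127 is true
  files changed ≤ 56: 882 ≤ 56 is false
  has merge conflicts: yes → true
  approvals ≥ 0: 2 ≥ 0 is true
  PR age ≤ 17 hours: 419 ≤ 17 is false
  PR age ≥ 428 hours: 419 ≥ 428 is false
Combine:
[1.1.1.1] true OR false OR true = true
[1.1.1.2] false OR false OR true = true
[1.1.1] exactly-one(true, true) = false
[1.1] NOT false = true
[1.2.1.2.1] false AND true = false
[1.2.1.2] NOT false = true
[1.2.1] true AND true = true
[1.2.2.1.1.1] false OR false = false
[1.2.2.1.1] NOT false = true
[1.2.2.1.2.1] exactly-one(true, false) = true
[1.2.2.1.2] NOT true = false
[1.2.2.1] true AND false = false
[1.2.2] NOT false = true
[1.2] true AND true = true
[1.3] true → true = true
[1] true OR true OR true = true
[2] exactly-one(false, false) = false
[root] true AND false = false
Overall: false → blocked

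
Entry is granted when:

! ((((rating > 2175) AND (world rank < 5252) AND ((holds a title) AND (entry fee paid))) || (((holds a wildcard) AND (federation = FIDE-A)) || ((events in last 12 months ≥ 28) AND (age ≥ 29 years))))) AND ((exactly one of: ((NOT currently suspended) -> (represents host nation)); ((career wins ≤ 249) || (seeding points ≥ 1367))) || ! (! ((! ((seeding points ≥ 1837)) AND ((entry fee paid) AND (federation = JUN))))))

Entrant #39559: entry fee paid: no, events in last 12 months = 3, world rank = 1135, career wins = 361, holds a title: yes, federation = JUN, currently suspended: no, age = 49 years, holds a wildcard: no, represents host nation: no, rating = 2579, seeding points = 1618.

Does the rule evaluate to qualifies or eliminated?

Atomic conditions:
  rating > 2175: 2579 > 2175 is true
  world rank < 5252: 1135 < 5252 is true
  holds a title: yes → true
  entry fee paid: no → false
  holds a wildcard: no → false
  federation = FIDE-A: JUN == FIDE-A is false
  events in last 12 months ≥ 28: 3 ≥ 28 is false
  age ≥ 29 years: 49 ≥ 29 is true
  NOT currently suspended: no → true
  represents host nation: no → false
  career wins ≤ 249: 361 ≤ 249 is false
  seeding points ≥ 1367: 1618 ≥ 1367 is true
  seeding points ≥ 1837: 1618 ≥ 1837 is false
  federation = JUN: JUN == JUN is true
Combine:
[1.1.1.3] true AND false = false
[1.1.1] true AND true AND false = false
[1.1.2.1] false AND false = false
[1.1.2.2] false AND true = false
[1.1.2] false OR false = false
[1.1] false OR false = false
[1] NOT false = true
[2.1.1] true → false = false
[2.1.2] false OR true = true
[2.1] exactly-one(false, true) = true
[2.2.1.1.1] NOT false = true
[2.2.1.1.2] false AND true = false
[2.2.1.1] true AND false = false
[2.2.1] NOT false = true
[2.2] NOT true = false
[2] true OR false = true
[root] true AND true = true
Overall: true → qualifies

Qualifies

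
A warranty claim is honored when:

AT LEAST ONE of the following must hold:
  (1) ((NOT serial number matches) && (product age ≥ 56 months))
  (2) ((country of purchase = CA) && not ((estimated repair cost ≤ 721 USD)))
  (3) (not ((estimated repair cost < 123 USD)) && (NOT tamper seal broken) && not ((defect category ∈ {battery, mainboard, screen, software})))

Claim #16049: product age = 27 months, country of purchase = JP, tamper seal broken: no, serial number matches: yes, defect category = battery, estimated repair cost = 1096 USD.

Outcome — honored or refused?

Atomic conditions:
  NOT serial number matches: yes → false
  product age ≥ 56 months: 27 ≥ 56 is false
  country of purchase = CA: JP == CA is false
  estimated repair cost ≤ 721 USD: 1096 ≤ 721 is false
  estimated repair cost < 123 USD: 1096 < 123 is false
  NOT tamper seal broken: no → true
  defect category ∈ {battery, mainboard, screen, software}: battery is in the set → true
Combine:
[1] false AND false = false
[2.2] NOT false = true
[2] false AND true = false
[3.1] NOT false = true
[3.3] NOT true = false
[3] true AND true AND false = false
[root] false OR false OR false = false
Overall: false → refused

Refused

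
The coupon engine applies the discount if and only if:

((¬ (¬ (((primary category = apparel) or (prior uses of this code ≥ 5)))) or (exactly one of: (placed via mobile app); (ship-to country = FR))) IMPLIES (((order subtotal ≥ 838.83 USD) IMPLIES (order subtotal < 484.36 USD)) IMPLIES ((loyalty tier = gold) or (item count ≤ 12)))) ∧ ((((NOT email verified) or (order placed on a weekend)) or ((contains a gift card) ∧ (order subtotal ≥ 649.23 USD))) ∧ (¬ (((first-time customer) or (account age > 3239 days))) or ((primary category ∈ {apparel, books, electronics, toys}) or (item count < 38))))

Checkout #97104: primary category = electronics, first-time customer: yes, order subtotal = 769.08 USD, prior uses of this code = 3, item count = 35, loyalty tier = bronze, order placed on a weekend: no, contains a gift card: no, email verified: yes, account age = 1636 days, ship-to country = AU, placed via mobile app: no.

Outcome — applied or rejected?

Atomic conditions:
  primary category = apparel: electronics == apparel is false
  prior uses of this code ≥ 5: 3 ≥ 5 is false
  placed via mobile app: no → false
  ship-to country = FR: AU == FR is false
  order subtotal ≥ 838.83 USD: 769.08 ≥ 838.83 is false
  order subtotal < 484.36 USD: 769.08 < 484.36 is false
  loyalty tier = gold: bronze == gold is false
  item count ≤ 12: 35 ≤ 12 is false
  NOT email verified: yes → false
  order placed on a weekend: no → false
  contains a gift card: no → false
  order subtotal ≥ 649.23 USD: 769.08 ≥ 649.23 is true
  first-time customer: yes → true
  account age > 3239 days: 1636 > 3239 is false
  primary category ∈ {apparel, books, electronics, toys}: electronics is in the set → true
  item count < 38: 35 < 38 is true
Combine:
[1.1.1.1.1] false OR false = false
[1.1.1.1] NOT false = true
[1.1.1] NOT true = false
[1.1.2] exactly-one(false, false) = false
[1.1] false OR false = false
[1.2.1] false → false (antecedent false ⇒ implication holds) = true
[1.2.2] false OR false = false
[1.2] true → false = false
[1] false → false (antecedent false ⇒ implication holds) = true
[2.1.1] false OR false = false
[2.1.2] false AND true = false
[2.1] false OR false = false
[2.2.1.1] true OR false = true
[2.2.1] NOT true = false
[2.2.2] true OR true = true
[2.2] false OR true = true
[2] false AND true = false
[root] true AND false = false
Overall: false → rejected

Rejected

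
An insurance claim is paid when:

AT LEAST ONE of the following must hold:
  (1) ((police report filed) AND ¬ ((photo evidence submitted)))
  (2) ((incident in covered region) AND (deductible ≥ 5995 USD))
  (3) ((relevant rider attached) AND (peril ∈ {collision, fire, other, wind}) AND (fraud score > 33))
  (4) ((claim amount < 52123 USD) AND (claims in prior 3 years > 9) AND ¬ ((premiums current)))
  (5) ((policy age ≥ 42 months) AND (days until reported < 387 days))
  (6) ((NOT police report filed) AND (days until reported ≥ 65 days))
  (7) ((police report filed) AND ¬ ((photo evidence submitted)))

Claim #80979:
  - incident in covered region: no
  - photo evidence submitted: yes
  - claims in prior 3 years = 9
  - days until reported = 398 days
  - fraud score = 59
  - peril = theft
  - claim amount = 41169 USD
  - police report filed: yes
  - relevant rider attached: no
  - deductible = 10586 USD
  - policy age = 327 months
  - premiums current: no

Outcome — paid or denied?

Atomic conditions:
  police report filed: yes → true
  photo evidence submitted: yes → true
  incident in covered region: no → false
  deductible ≥ 5995 USD: 10586 ≥ 5995 is true
  relevant rider attached: no → false
  peril ∈ {collision, fire, other, wind}: theft is not in the set → false
  fraud score > 33: 59 > 33 is true
  claim amount < 52123 USD: 41169 < 52123 is true
  claims in prior 3 years > 9: 9 > 9 is false
  premiums current: no → false
  policy age ≥ 42 months: 327 ≥ 42 is true
  days until reported < 387 days: 398 < 387 is false
  NOT police report filed: yes → false
  days until reported ≥ 65 days: 398 ≥ 65 is true
Combine:
[1.2] NOT true = false
[1] true AND false = false
[2] false AND true = false
[3] false AND false AND true = false
[4.3] NOT false = true
[4] true AND false AND true = false
[5] true AND false = false
[6] false AND true = false
[7.2] NOT true = false
[7] true AND false = false
[root] false OR false OR false OR false OR false OR false OR false = false
Overall: false → denied

Denied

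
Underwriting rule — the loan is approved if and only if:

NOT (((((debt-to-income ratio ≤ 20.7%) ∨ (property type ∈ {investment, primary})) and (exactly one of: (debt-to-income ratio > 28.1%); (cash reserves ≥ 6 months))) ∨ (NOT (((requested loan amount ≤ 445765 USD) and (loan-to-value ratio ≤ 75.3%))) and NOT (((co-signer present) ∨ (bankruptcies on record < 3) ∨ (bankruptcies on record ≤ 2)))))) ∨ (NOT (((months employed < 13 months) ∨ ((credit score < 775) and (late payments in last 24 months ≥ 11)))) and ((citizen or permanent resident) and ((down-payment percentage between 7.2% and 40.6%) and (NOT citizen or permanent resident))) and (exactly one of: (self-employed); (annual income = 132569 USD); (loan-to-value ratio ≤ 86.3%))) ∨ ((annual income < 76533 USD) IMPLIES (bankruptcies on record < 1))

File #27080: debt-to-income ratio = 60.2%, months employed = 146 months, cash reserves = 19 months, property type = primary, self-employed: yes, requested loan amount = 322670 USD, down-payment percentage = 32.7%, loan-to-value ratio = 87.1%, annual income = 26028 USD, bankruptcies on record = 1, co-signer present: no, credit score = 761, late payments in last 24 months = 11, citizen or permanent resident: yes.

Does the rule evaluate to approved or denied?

Approved

Atomic conditions:
  debt-to-income ratio ≤ 20.7%: 60.2 ≤ 20.7 is false
  property type ∈ {investment, primary}: primary is in the set → true
  debt-to-income ratio > 28.1%: 60.2 > 28.1 is true
  cash reserves ≥ 6 months: 19 ≥ 6 is true
  requested loan amount ≤ 445765 USD: 322670 ≤ 445765 is true
  loan-to-value ratio ≤ 75.3%: 87.1 ≤ 75.3 is false
  co-signer present: no → false
  bankruptcies on record < 3: 1 < 3 is true
  bankruptcies on record ≤ 2: 1 ≤ 2 is true
  months employed < 13 months: 146 < 13 is false
  credit score < 775: 761 < 775 is true
  late payments in last 24 months ≥ 11: 11 ≥ 11 is true
  citizen or permanent resident: yes → true
  down-payment percentage between 7.2% and 40.6%: 32.7 in [7.2, 40.6] is true
  NOT citizen or permanent resident: yes → false
  self-employed: yes → true
  annual income = 132569 USD: 26028 == 132569 is false
  loan-to-value ratio ≤ 86.3%: 87.1 ≤ 86.3 is false
  annual income < 76533 USD: 26028 < 76533 is true
  bankruptcies on record < 1: 1 < 1 is false
Combine:
[1.1.1.1] false OR true = true
[1.1.1.2] exactly-one(true, true) = false
[1.1.1] true AND false = false
[1.1.2.1.1] true AND false = false
[1.1.2.1] NOT false = true
[1.1.2.2.1] false OR true OR true = true
[1.1.2.2] NOT true = false
[1.1.2] true AND false = false
[1.1] false OR false = false
[1] NOT false = true
[2.1.1.2] true AND true = true
[2.1.1] false OR true = true
[2.1] NOT true = false
[2.2.2] true AND false = false
[2.2] true AND false = false
[2.3] exactly-one(true, false, false) = true
[2] false AND false AND true = false
[3] true → false = false
[root] true OR false OR false = true
Overall: true → approved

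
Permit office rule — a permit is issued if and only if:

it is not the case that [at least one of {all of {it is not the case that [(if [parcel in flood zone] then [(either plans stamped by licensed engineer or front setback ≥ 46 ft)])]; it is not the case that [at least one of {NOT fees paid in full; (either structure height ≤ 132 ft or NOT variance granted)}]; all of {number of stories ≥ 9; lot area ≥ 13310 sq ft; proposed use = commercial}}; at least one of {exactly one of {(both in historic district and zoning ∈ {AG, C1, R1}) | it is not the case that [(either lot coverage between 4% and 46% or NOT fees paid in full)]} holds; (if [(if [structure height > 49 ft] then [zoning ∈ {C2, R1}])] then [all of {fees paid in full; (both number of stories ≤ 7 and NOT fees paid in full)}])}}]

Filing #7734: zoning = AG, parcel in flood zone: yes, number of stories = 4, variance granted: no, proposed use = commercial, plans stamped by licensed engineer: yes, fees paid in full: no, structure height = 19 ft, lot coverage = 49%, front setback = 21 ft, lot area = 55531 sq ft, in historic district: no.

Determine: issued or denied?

Issued

Atomic conditions:
  parcel in flood zone: yes → true
  plans stamped by licensed engineer: yes → true
  front setback ≥ 46 ft: 21 ≥ 46 is false
  NOT fees paid in full: no → true
  structure height ≤ 132 ft: 19 ≤ 132 is true
  NOT variance granted: no → true
  number of stories ≥ 9: 4 ≥ 9 is false
  lot area ≥ 13310 sq ft: 55531 ≥ 13310 is true
  proposed use = commercial: commercial == commercial is true
  in historic district: no → false
  zoning ∈ {AG, C1, R1}: AG is in the set → true
  lot coverage between 4% and 46%: 49 in [4, 46] is false
  structure height > 49 ft: 19 > 49 is false
  zoning ∈ {C2, R1}: AG is not in the set → false
  fees paid in full: no → false
  number of stories ≤ 7: 4 ≤ 7 is true
Combine:
[1.1.1.1.2] true OR false = true
[1.1.1.1] true → true = true
[1.1.1] NOT true = false
[1.1.2.1.2] true OR true = true
[1.1.2.1] true OR true = true
[1.1.2] NOT true = false
[1.1.3] false AND true AND true = false
[1.1] false AND false AND false = false
[1.2.1.1] false AND true = false
[1.2.1.2.1] false OR true = true
[1.2.1.2] NOT true = false
[1.2.1] exactly-one(false, false) = false
[1.2.2.1] false → false (antecedent false ⇒ implication holds) = true
[1.2.2.2.2] true AND true = true
[1.2.2.2] false AND true = false
[1.2.2] true → false = false
[1.2] false OR false = false
[1] false OR false = false
[root] NOT false = true
Overall: true → issued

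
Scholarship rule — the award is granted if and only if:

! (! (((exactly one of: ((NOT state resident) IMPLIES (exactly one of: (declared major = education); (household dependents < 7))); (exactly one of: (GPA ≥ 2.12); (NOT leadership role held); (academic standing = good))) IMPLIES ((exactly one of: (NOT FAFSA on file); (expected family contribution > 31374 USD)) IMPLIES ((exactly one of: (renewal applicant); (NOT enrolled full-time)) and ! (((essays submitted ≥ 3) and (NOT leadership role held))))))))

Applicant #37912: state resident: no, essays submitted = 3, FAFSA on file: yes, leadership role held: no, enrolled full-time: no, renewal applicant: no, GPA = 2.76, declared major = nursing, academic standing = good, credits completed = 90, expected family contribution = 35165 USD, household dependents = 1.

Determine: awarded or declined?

Declined

Atomic conditions:
  NOT state resident: no → true
  declared major = education: nursing == education is false
  household dependents < 7: 1 < 7 is true
  GPA ≥ 2.12: 2.76 ≥ 2.12 is true
  NOT leadership role held: no → true
  academic standing = good: good == good is true
  NOT FAFSA on file: yes → false
  expected family contribution > 31374 USD: 35165 > 31374 is true
  renewal applicant: no → false
  NOT enrolled full-time: no → true
  essays submitted ≥ 3: 3 ≥ 3 is true
Combine:
[1.1.1.1.2] exactly-one(false, true) = true
[1.1.1.1] true → true = true
[1.1.1.2] exactly-one(true, true, true) = false
[1.1.1] exactly-one(true, false) = true
[1.1.2.1] exactly-one(false, true) = true
[1.1.2.2.1] exactly-one(false, true) = true
[1.1.2.2.2.1] true AND true = true
[1.1.2.2.2] NOT true = false
[1.1.2.2] true AND false = false
[1.1.2] true → false = false
[1.1] true → false = false
[1] NOT false = true
[root] NOT true = false
Overall: false → declined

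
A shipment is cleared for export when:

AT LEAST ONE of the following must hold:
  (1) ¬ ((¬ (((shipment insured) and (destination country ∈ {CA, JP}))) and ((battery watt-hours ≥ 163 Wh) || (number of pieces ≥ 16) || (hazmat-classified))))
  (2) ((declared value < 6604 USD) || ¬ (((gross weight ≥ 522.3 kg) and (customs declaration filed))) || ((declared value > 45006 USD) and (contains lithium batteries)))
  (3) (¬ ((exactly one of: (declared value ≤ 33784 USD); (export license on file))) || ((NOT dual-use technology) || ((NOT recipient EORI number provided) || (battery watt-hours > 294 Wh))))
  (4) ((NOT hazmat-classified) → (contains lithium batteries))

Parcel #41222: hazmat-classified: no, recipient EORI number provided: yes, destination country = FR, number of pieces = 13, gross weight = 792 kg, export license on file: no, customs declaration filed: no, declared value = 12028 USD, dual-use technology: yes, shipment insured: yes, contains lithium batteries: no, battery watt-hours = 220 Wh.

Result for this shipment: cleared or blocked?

Cleared

Atomic conditions:
  shipment insured: yes → true
  destination country ∈ {CA, JP}: FR is not in the set → false
  battery watt-hours ≥ 163 Wh: 220 ≥ 163 is true
  number of pieces ≥ 16: 13 ≥ 16 is false
  hazmat-classified: no → false
  declared value < 6604 USD: 12028 < 6604 is false
  gross weight ≥ 522.3 kg: 792 ≥ 522.3 is true
  customs declaration filed: no → false
  declared value > 45006 USD: 12028 > 45006 is false
  contains lithium batteries: no → false
  declared value ≤ 33784 USD: 12028 ≤ 33784 is true
  export license on file: no → false
  NOT dual-use technology: yes → false
  NOT recipient EORI number provided: yes → false
  battery watt-hours > 294 Wh: 220 > 294 is false
  NOT hazmat-classified: no → true
Combine:
[1.1.1.1] true AND false = false
[1.1.1] NOT false = true
[1.1.2] true OR false OR false = true
[1.1] true AND true = true
[1] NOT true = false
[2.2.1] true AND false = false
[2.2] NOT false = true
[2.3] false AND false = false
[2] false OR true OR false = true
[3.1.1] exactly-one(true, false) = true
[3.1] NOT true = false
[3.2.2] false OR false = false
[3.2] false OR false = false
[3] false OR false = false
[4] true → false = false
[root] false OR true OR false OR false = true
Overall: true → cleared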